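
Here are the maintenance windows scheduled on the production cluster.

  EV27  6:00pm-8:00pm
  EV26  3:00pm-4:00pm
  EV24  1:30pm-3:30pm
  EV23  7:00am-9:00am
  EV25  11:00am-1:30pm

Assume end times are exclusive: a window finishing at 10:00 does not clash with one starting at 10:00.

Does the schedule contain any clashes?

Sorted by start: EV23, EV25, EV24, EV26, EV27.
EV25 starts after EV23 ends; EV23 is clear from here.
EV24 starts exactly when EV25 ends (back-to-back, no overlap); EV25 is clear from here.
EV26 starts before EV24 ends → EV24 and EV26 overlap.
That's a conflict, so the schedule is not conflict-free.

Yes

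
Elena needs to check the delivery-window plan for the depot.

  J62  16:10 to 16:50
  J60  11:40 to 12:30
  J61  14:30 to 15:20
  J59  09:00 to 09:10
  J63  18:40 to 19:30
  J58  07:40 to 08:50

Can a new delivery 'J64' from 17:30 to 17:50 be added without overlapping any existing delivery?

Yes — the slot is free

J58: ends 08:50 at or before J64 starts 17:30 → clear.
J59: ends 09:10 at or before J64 starts 17:30 → clear.
J60: ends 12:30 at or before J64 starts 17:30 → clear.
J61: ends 15:20 at or before J64 starts 17:30 → clear.
J62: ends 16:50 at or before J64 starts 17:30 → clear.
J63: starts 18:40 at or after J64 ends 17:50 → clear.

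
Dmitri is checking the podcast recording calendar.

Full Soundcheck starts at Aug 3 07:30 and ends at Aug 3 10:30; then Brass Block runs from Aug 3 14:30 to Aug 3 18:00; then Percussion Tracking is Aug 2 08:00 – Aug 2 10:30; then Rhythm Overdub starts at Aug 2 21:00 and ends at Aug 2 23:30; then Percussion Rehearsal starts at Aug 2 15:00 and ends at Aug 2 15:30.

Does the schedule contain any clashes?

Check each pair: they overlap iff neither finishes before the other starts.
Sorted by start: Percussion Tracking, Percussion Rehearsal, Rhythm Overdub, Full Soundcheck, Brass Block.
Percussion Rehearsal starts after Percussion Tracking ends — done with Percussion Tracking.
Rhythm Overdub starts after Percussion Rehearsal ends — done with Percussion Rehearsal.
Full Soundcheck starts after Rhythm Overdub ends — done with Rhythm Overdub.
Brass Block starts after Full Soundcheck ends.
Every pair is clear; the schedule has no overlaps.

No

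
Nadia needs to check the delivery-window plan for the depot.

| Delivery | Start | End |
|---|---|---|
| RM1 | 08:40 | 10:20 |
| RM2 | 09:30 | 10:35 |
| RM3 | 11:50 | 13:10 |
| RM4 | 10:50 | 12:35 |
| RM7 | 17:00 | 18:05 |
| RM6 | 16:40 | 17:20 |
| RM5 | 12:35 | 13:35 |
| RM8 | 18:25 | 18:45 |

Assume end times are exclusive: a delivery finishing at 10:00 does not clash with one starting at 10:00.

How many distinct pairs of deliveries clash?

4

Sorted by start: RM1, RM2, RM4, RM3, RM5, RM6, RM7, RM8.
RM2 starts before RM1 ends → RM1 and RM2 overlap.
RM4 starts after RM1 ends — done with RM1.
RM4 starts after RM2 ends — done with RM2.
RM3 starts before RM4 ends → RM4 and RM3 overlap.
RM5 starts exactly when RM4 ends (back-to-back, no overlap) — done with RM4.
RM5 starts before RM3 ends → RM3 and RM5 overlap.
RM6 starts after RM3 ends — done with RM3.
RM6 starts after RM5 ends — done with RM5.
RM7 starts before RM6 ends → RM6 and RM7 overlap.
RM8 starts after RM6 ends.
RM8 starts after RM7 ends.
Overlapping pairs: RM1 & RM2, RM3 & RM4, RM3 & RM5, RM6 & RM7 — 4 in total.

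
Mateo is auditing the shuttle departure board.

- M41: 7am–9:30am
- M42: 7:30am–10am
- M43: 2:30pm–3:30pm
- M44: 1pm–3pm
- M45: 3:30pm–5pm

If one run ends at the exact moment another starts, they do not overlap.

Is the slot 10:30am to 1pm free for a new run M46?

M41: ends 9:30am at or before M46 starts 10:30am → clear.
M42: ends 10am at or before M46 starts 10:30am → clear.
M44: starts 1pm at or after M46 ends 1pm → clear.
M43: starts 2:30pm at or after M46 ends 1pm → clear.
M45: starts 3:30pm at or after M46 ends 1pm → clear.

Yes — the slot is free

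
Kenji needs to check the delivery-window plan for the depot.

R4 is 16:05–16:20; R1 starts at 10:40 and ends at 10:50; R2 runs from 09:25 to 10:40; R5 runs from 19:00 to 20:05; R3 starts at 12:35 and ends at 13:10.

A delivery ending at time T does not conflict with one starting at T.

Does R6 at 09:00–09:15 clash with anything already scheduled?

No — it doesn't clash with anything

R2: starts 09:25 at or after R6 ends 09:15 → clear.
R1: starts 10:40 at or after R6 ends 09:15 → clear.
R3: starts 12:35 at or after R6 ends 09:15 → clear.
R4: starts 16:05 at or after R6 ends 09:15 → clear.
R5: starts 19:00 at or after R6 ends 09:15 → clear.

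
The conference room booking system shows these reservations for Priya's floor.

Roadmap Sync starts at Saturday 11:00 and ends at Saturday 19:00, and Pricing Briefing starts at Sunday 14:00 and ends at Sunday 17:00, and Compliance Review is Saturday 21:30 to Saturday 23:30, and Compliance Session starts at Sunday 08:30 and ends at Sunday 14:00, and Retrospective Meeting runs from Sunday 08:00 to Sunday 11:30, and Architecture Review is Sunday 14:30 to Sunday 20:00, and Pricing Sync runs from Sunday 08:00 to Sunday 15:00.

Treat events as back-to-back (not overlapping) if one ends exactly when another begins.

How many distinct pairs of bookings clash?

6

Sorted by start: Roadmap Sync, Compliance Review, Pricing Sync, Retrospective Meeting, Compliance Session, Pricing Briefing, Architecture Review.
Compliance Review starts after Roadmap Sync ends; Roadmap Sync is clear from here.
Pricing Sync starts after Compliance Review ends; Compliance Review is clear from here.
Retrospective Meeting starts before Pricing Sync ends → Pricing Sync and Retrospective Meeting overlap.
Compliance Session starts before Pricing Sync ends → Pricing Sync and Compliance Session overlap.
Pricing Briefing starts before Pricing Sync ends → Pricing Sync and Pricing Briefing overlap.
Architecture Review starts before Pricing Sync ends → Pricing Sync and Architecture Review overlap.
Compliance Session starts before Retrospective Meeting ends → Retrospective Meeting and Compliance Session overlap.
Pricing Briefing starts after Retrospective Meeting ends; Retrospective Meeting is clear from here.
Pricing Briefing starts exactly when Compliance Session ends (back-to-back, no overlap); Compliance Session is clear from here.
Architecture Review starts before Pricing Briefing ends → Pricing Briefing and Architecture Review overlap.
Overlapping pairs: Architecture Review & Pricing Briefing, Architecture Review & Pricing Sync, Compliance Session & Pricing Sync, Compliance Session & Retrospective Meeting, Pricing Briefing & Pricing Sync, Pricing Sync & Retrospective Meeting — 6 in total.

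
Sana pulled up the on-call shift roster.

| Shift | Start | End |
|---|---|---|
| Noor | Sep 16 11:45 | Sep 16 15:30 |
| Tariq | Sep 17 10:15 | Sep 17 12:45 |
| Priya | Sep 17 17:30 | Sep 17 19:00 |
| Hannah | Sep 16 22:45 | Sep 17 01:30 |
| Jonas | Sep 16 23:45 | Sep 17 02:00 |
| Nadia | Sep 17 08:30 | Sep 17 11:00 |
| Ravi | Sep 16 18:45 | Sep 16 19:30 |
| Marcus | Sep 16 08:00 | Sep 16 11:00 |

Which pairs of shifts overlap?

Check each pair: they overlap iff neither finishes before the other starts.
Sorted by start: Marcus, Noor, Ravi, Hannah, Jonas, Nadia, Tariq, Priya.
Noor starts after Marcus ends — done with Marcus.
Ravi starts after Noor ends — done with Noor.
Hannah starts after Ravi ends — done with Ravi.
Jonas starts before Hannah ends → Hannah and Jonas overlap.
Nadia starts after Hannah ends — done with Hannah.
Nadia starts after Jonas ends — done with Jonas.
Tariq starts before Nadia ends → Nadia and Tariq overlap.
Priya starts after Nadia ends.
Priya starts after Tariq ends.

Hannah & Jonas, Nadia & Tariq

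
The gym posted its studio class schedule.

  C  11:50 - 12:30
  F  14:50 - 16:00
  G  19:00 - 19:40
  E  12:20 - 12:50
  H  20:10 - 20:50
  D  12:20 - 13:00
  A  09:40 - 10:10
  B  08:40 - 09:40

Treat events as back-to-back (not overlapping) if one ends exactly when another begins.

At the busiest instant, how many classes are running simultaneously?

Sweep the timeline, counting +1 at each start and −1 at each end (ends before starts at a tie):
08:40 start B → 1
09:40 end B → 0
09:40 start A → 1
10:10 end A → 0
11:50 start C → 1
12:20 start D → 2
12:20 start E → 3
12:30 end C → 2
12:50 end E → 1
13:00 end D → 0
14:50 start F → 1
16:00 end F → 0
19:00 start G → 1
19:40 end G → 0
20:10 start H → 1
20:50 end H → 0
Peak is 3, at 12:20 (C, D, E).

3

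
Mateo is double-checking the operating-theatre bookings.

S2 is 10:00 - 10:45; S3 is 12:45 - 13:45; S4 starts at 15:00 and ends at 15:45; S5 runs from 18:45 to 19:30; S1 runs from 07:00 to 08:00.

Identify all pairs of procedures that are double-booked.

Check each pair: they overlap iff neither finishes before the other starts.
Sorted by start: S1, S2, S3, S4, S5.
S2 starts after S1 ends, so S1 has no further overlaps.
S3 starts after S2 ends, so S2 has no further overlaps.
S4 starts after S3 ends, so S3 has no further overlaps.
S5 starts after S4 ends.

no overlapping pairs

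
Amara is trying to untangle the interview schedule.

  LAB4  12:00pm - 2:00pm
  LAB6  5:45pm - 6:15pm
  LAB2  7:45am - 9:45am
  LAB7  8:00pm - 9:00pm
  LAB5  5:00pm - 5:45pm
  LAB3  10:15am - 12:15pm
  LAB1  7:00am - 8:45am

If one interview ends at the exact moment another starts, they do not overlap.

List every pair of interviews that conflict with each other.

LAB1 & LAB2, LAB3 & LAB4

Sorted by start: LAB1, LAB2, LAB3, LAB4, LAB5, LAB6, LAB7.
LAB2 starts before LAB1 ends → LAB1 and LAB2 overlap.
LAB3 starts after LAB1 ends; LAB1 is clear from here.
LAB3 starts after LAB2 ends; LAB2 is clear from here.
LAB4 starts before LAB3 ends → LAB3 and LAB4 overlap.
LAB5 starts after LAB3 ends; LAB3 is clear from here.
LAB5 starts after LAB4 ends; LAB4 is clear from here.
LAB6 starts exactly when LAB5 ends (back-to-back, no overlap); LAB5 is clear from here.
LAB7 starts after LAB6 ends.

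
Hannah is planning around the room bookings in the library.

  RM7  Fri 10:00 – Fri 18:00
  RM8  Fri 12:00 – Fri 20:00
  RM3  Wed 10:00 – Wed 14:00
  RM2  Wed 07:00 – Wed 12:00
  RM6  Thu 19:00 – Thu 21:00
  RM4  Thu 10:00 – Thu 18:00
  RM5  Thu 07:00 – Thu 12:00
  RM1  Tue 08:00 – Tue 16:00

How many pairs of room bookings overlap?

3

Sorted by start: RM1, RM2, RM3, RM5, RM4, RM6, RM7, RM8.
RM2 starts after RM1 ends, so nothing later overlaps RM1 either.
RM3 starts before RM2 ends → RM2 and RM3 overlap.
RM5 starts after RM2 ends, so nothing later overlaps RM2 either.
RM5 starts after RM3 ends, so nothing later overlaps RM3 either.
RM4 starts before RM5 ends → RM5 and RM4 overlap.
RM6 starts after RM5 ends, so nothing later overlaps RM5 either.
RM6 starts after RM4 ends, so nothing later overlaps RM4 either.
RM7 starts after RM6 ends, so nothing later overlaps RM6 either.
RM8 starts before RM7 ends → RM7 and RM8 overlap.
Overlapping pairs: RM2 & RM3, RM4 & RM5, RM7 & RM8 — 3 in total.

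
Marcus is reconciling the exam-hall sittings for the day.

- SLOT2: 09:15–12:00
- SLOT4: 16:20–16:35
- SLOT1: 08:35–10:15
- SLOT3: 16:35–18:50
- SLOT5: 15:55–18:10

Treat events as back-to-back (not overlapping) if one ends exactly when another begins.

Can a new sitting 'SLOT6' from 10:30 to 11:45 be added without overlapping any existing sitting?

No — it overlaps SLOT2

SLOT1: ends 10:15 at or before SLOT6 starts 10:30 → clear.
SLOT2: starts 09:15 before SLOT6 ends 11:45, and ends 12:00 after SLOT6 starts 10:30 → overlap.
SLOT5: starts 15:55 at or after SLOT6 ends 11:45 → clear.
SLOT4: starts 16:20 at or after SLOT6 ends 11:45 → clear.
SLOT3: starts 16:35 at or after SLOT6 ends 11:45 → clear.
SLOT6 overlaps SLOT2.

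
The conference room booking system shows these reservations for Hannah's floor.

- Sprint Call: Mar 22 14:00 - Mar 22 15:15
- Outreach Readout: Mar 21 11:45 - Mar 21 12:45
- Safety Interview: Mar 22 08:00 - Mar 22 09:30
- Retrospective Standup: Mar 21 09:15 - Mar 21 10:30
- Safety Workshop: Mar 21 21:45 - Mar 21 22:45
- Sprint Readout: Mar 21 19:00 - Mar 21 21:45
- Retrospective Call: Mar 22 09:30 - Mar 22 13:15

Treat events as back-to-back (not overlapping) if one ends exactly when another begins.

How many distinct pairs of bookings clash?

Two intervals overlap when each starts before the other ends.
Sorted by start: Retrospective Standup, Outreach Readout, Sprint Readout, Safety Workshop, Safety Interview, Retrospective Call, Sprint Call.
Outreach Readout starts after Retrospective Standup ends, so Retrospective Standup has no further overlaps.
Sprint Readout starts after Outreach Readout ends, so Outreach Readout has no further overlaps.
Safety Workshop starts exactly when Sprint Readout ends (back-to-back, no overlap), so Sprint Readout has no further overlaps.
Safety Interview starts after Safety Workshop ends, so Safety Workshop has no further overlaps.
Retrospective Call starts exactly when Safety Interview ends (back-to-back, no overlap), so Safety Interview has no further overlaps.
Sprint Call starts after Retrospective Call ends.
No pair overlaps.

0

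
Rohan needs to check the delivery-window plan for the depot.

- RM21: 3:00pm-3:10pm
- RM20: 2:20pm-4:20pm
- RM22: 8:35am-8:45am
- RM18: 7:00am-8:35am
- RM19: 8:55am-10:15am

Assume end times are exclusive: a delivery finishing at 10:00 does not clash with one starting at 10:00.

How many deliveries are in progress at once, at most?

2

Sort all start/end points and keep a running count:
7:00am start RM18 → 1
8:35am end RM18 → 0
8:35am start RM22 → 1
8:45am end RM22 → 0
8:55am start RM19 → 1
10:15am end RM19 → 0
2:20pm start RM20 → 1
3:00pm start RM21 → 2
3:10pm end RM21 → 1
4:20pm end RM20 → 0
Peak is 2, at 3:00pm (RM20, RM21).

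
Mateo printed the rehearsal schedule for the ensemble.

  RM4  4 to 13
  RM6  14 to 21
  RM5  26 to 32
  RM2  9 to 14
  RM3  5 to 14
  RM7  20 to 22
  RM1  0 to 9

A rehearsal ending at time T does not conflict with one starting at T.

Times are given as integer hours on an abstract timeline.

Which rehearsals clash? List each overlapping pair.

RM1 & RM3, RM1 & RM4, RM2 & RM3, RM2 & RM4, RM3 & RM4, RM6 & RM7

Sorted by start: RM1, RM4, RM3, RM2, RM6, RM7, RM5.
RM4 starts before RM1 ends → RM1 and RM4 overlap.
RM3 starts before RM1 ends → RM1 and RM3 overlap.
RM2 starts exactly when RM1 ends (back-to-back, no overlap); RM1 is clear from here.
RM3 starts before RM4 ends → RM4 and RM3 overlap.
RM2 starts before RM4 ends → RM4 and RM2 overlap.
RM6 starts after RM4 ends; RM4 is clear from here.
RM2 starts before RM3 ends → RM3 and RM2 overlap.
RM6 starts exactly when RM3 ends (back-to-back, no overlap); RM3 is clear from here.
RM6 starts exactly when RM2 ends (back-to-back, no overlap); RM2 is clear from here.
RM7 starts before RM6 ends → RM6 and RM7 overlap.
RM5 starts after RM6 ends.
RM5 starts after RM7 ends.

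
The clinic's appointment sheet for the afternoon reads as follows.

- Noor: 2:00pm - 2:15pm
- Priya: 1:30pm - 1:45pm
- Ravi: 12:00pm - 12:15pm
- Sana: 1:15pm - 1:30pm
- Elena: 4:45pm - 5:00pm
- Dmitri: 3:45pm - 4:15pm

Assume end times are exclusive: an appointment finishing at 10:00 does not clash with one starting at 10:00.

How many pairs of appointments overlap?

0

Sorted by start: Ravi, Sana, Priya, Noor, Dmitri, Elena.
Sana starts after Ravi ends, so Ravi has no further overlaps.
Priya starts exactly when Sana ends (back-to-back, no overlap), so Sana has no further overlaps.
Noor starts after Priya ends, so Priya has no further overlaps.
Dmitri starts after Noor ends, so Noor has no further overlaps.
Elena starts after Dmitri ends.
No pair overlaps.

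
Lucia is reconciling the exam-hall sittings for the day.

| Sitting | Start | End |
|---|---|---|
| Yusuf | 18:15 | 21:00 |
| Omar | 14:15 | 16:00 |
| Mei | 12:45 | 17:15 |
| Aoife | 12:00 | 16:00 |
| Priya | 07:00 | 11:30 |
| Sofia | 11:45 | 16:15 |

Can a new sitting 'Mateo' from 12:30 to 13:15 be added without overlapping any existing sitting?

No — it overlaps Aoife, Mei, Sofia

Priya: ends 11:30 at or before Mateo starts 12:30 → clear.
Sofia: starts 11:45 before Mateo ends 13:15, and ends 16:15 after Mateo starts 12:30 → overlap.
Aoife: starts 12:00 before Mateo ends 13:15, and ends 16:00 after Mateo starts 12:30 → overlap.
Mei: starts 12:45 before Mateo ends 13:15, and ends 17:15 after Mateo starts 12:30 → overlap.
Omar: starts 14:15 at or after Mateo ends 13:15 → clear.
Yusuf: starts 18:15 at or after Mateo ends 13:15 → clear.
Mateo overlaps Sofia, Aoife, Mei.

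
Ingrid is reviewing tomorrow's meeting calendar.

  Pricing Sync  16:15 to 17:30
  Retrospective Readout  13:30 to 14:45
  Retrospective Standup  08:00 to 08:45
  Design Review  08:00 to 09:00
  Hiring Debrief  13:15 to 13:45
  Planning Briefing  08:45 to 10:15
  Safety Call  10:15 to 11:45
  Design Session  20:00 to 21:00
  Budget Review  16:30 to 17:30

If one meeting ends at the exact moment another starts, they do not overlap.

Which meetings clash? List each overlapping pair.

Check each pair: they overlap iff neither finishes before the other starts.
Sorted by start: Retrospective Standup, Design Review, Planning Briefing, Safety Call, Hiring Debrief, Retrospective Readout, Pricing Sync, Budget Review, Design Session.
Design Review starts before Retrospective Standup ends → Retrospective Standup and Design Review overlap.
Planning Briefing starts exactly when Retrospective Standup ends (back-to-back, no overlap) — done with Retrospective Standup.
Planning Briefing starts before Design Review ends → Design Review and Planning Briefing overlap.
Safety Call starts after Design Review ends — done with Design Review.
Safety Call starts exactly when Planning Briefing ends (back-to-back, no overlap) — done with Planning Briefing.
Hiring Debrief starts after Safety Call ends — done with Safety Call.
Retrospective Readout starts before Hiring Debrief ends → Hiring Debrief and Retrospective Readout overlap.
Pricing Sync starts after Hiring Debrief ends — done with Hiring Debrief.
Pricing Sync starts after Retrospective Readout ends — done with Retrospective Readout.
Budget Review starts before Pricing Sync ends → Pricing Sync and Budget Review overlap.
Design Session starts after Pricing Sync ends.
Design Session starts after Budget Review ends.

Budget Review & Pricing Sync, Design Review & Planning Briefing, Design Review & Retrospective Standup, Hiring Debrief & Retrospective Readout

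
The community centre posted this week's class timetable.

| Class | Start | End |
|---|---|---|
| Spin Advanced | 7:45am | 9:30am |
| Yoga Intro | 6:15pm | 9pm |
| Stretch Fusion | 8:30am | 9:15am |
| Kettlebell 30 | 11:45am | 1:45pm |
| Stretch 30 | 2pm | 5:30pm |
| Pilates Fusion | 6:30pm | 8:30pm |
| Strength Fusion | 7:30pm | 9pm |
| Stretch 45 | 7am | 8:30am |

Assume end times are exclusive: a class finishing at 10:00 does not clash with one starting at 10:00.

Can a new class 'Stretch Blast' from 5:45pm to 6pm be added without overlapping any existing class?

Stretch 45: ends 8:30am at or before Stretch Blast starts 5:45pm → clear.
Spin Advanced: ends 9:30am at or before Stretch Blast starts 5:45pm → clear.
Stretch Fusion: ends 9:15am at or before Stretch Blast starts 5:45pm → clear.
Kettlebell 30: ends 1:45pm at or before Stretch Blast starts 5:45pm → clear.
Stretch 30: ends 5:30pm at or before Stretch Blast starts 5:45pm → clear.
Yoga Intro: starts 6:15pm at or after Stretch Blast ends 6pm → clear.
Pilates Fusion: starts 6:30pm at or after Stretch Blast ends 6pm → clear.
Strength Fusion: starts 7:30pm at or after Stretch Blast ends 6pm → clear.

Yes — the slot is free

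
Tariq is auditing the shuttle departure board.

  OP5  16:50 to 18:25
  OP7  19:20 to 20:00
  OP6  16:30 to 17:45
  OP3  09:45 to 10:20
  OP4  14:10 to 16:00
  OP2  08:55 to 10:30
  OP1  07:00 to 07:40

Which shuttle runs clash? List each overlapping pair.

OP2 & OP3, OP5 & OP6

Two intervals overlap when each starts before the other ends.
Sorted by start: OP1, OP2, OP3, OP4, OP6, OP5, OP7.
OP2 starts after OP1 ends, so nothing later overlaps OP1 either.
OP3 starts before OP2 ends → OP2 and OP3 overlap.
OP4 starts after OP2 ends, so nothing later overlaps OP2 either.
OP4 starts after OP3 ends, so nothing later overlaps OP3 either.
OP6 starts after OP4 ends, so nothing later overlaps OP4 either.
OP5 starts before OP6 ends → OP6 and OP5 overlap.
OP7 starts after OP6 ends.
OP7 starts after OP5 ends.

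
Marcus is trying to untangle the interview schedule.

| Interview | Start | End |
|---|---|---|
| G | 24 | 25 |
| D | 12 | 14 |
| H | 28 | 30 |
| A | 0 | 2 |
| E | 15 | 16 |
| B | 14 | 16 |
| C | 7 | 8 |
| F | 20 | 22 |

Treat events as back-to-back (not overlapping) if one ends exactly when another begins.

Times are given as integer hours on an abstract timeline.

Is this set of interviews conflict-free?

Sorted by start: A, C, D, B, E, F, G, H.
C starts after A ends, so nothing later overlaps A either.
D starts after C ends, so nothing later overlaps C either.
B starts exactly when D ends (back-to-back, no overlap), so nothing later overlaps D either.
E starts before B ends → B and E overlap.
That's a conflict, so the schedule is not conflict-free.

No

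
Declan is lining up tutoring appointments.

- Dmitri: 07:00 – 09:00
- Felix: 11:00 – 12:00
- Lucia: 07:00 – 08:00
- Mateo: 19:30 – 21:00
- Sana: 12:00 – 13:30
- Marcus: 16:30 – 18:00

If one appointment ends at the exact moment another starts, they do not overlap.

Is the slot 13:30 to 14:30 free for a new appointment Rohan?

Yes — the slot is free

Lucia: ends 08:00 at or before Rohan starts 13:30 → clear.
Dmitri: ends 09:00 at or before Rohan starts 13:30 → clear.
Felix: ends 12:00 at or before Rohan starts 13:30 → clear.
Sana: ends 13:30 at or before Rohan starts 13:30 → clear.
Marcus: starts 16:30 at or after Rohan ends 14:30 → clear.
Mateo: starts 19:30 at or after Rohan ends 14:30 → clear.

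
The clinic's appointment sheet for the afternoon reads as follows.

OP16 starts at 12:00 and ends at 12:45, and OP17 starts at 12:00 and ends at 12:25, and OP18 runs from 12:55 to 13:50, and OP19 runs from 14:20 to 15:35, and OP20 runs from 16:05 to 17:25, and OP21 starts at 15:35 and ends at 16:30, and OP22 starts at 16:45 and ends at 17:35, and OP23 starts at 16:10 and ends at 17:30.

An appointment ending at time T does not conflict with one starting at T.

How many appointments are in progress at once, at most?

3

Sweep the timeline, counting +1 at each start and −1 at each end (ends before starts at a tie):
12:00 start OP16 → 1
12:00 start OP17 → 2
12:25 end OP17 → 1
12:45 end OP16 → 0
12:55 start OP18 → 1
13:50 end OP18 → 0
14:20 start OP19 → 1
15:35 end OP19 → 0
15:35 start OP21 → 1
16:05 start OP20 → 2
16:10 start OP23 → 3
16:30 end OP21 → 2
16:45 start OP22 → 3
17:25 end OP20 → 2
17:30 end OP23 → 1
17:35 end OP22 → 0
Peak is 3, at 16:10 (OP20, OP21, OP23).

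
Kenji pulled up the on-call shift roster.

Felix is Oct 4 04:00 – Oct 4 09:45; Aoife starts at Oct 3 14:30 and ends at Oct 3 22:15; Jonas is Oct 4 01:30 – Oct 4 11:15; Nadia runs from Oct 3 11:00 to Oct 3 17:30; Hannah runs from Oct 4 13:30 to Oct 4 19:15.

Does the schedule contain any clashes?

Yes

Two intervals overlap when each starts before the other ends.
Sorted by start: Nadia, Aoife, Jonas, Felix, Hannah.
Aoife starts before Nadia ends → Nadia and Aoife overlap.
That's a conflict, so the schedule is not conflict-free.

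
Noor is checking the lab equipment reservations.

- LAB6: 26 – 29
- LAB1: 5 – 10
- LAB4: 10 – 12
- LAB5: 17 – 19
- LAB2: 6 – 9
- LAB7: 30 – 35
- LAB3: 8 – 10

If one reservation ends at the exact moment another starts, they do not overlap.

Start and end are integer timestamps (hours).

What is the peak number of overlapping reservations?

3

Walk through starts and ends in time order (an end at T is processed before a start at T):
5 start LAB1 → 1
6 start LAB2 → 2
8 start LAB3 → 3
9 end LAB2 → 2
10 end LAB1 → 1
10 end LAB3 → 0
10 start LAB4 → 1
12 end LAB4 → 0
17 start LAB5 → 1
19 end LAB5 → 0
26 start LAB6 → 1
29 end LAB6 → 0
30 start LAB7 → 1
35 end LAB7 → 0
Peak is 3, at 8 (LAB1, LAB2, LAB3).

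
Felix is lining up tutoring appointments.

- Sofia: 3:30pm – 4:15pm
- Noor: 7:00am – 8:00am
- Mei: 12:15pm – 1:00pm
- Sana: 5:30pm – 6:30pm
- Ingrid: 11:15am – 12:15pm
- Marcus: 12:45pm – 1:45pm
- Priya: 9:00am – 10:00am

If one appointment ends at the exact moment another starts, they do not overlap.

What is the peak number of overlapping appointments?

2

Sort all start/end points and keep a running count:
7:00am start Noor → 1
8:00am end Noor → 0
9:00am start Priya → 1
10:00am end Priya → 0
11:15am start Ingrid → 1
12:15pm end Ingrid → 0
12:15pm start Mei → 1
12:45pm start Marcus → 2
1:00pm end Mei → 1
1:45pm end Marcus → 0
3:30pm start Sofia → 1
4:15pm end Sofia → 0
5:30pm start Sana → 1
6:30pm end Sana → 0
Peak is 2, at 12:45pm (Marcus, Mei).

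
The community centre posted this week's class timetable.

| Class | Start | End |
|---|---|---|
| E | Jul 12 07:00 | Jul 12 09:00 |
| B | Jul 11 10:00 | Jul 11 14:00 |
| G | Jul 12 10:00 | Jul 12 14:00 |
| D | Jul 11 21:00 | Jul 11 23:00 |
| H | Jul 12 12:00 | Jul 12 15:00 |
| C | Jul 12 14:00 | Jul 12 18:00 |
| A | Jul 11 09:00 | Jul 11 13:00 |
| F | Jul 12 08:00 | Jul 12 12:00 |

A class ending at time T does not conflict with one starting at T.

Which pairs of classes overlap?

A & B, C & H, E & F, F & G, G & H

Sorted by start: A, B, D, E, F, G, H, C.
B starts before A ends → A and B overlap.
D starts after A ends, so A has no further overlaps.
D starts after B ends, so B has no further overlaps.
E starts after D ends, so D has no further overlaps.
F starts before E ends → E and F overlap.
G starts after E ends, so E has no further overlaps.
G starts before F ends → F and G overlap.
H starts exactly when F ends (back-to-back, no overlap), so F has no further overlaps.
H starts before G ends → G and H overlap.
C starts exactly when G ends (back-to-back, no overlap).
C starts before H ends → H and C overlap.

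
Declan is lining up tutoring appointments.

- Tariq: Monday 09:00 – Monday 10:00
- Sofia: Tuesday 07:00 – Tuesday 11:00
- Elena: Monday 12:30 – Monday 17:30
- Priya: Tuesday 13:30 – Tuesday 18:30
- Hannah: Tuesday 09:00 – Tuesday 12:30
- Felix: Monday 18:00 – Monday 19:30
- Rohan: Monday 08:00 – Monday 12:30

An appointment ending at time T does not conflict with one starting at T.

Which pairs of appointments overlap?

Sorted by start: Rohan, Tariq, Elena, Felix, Sofia, Hannah, Priya.
Tariq starts before Rohan ends → Rohan and Tariq overlap.
Elena starts exactly when Rohan ends (back-to-back, no overlap) — done with Rohan.
Elena starts after Tariq ends — done with Tariq.
Felix starts after Elena ends — done with Elena.
Sofia starts after Felix ends — done with Felix.
Hannah starts before Sofia ends → Sofia and Hannah overlap.
Priya starts after Sofia ends.
Priya starts after Hannah ends.

Hannah & Sofia, Rohan & Tariq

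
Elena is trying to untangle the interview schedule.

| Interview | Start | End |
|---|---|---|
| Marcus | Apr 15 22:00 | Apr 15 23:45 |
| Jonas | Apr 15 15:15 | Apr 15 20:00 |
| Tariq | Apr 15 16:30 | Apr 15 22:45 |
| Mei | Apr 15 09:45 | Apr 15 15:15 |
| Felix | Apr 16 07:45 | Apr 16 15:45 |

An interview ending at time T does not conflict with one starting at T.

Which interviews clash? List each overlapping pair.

Two intervals overlap when each starts before the other ends.
Sorted by start: Mei, Jonas, Tariq, Marcus, Felix.
Jonas starts exactly when Mei ends (back-to-back, no overlap) — done with Mei.
Tariq starts before Jonas ends → Jonas and Tariq overlap.
Marcus starts after Jonas ends — done with Jonas.
Marcus starts before Tariq ends → Tariq and Marcus overlap.
Felix starts after Tariq ends.
Felix starts after Marcus ends.

Jonas & Tariq, Marcus & Tariq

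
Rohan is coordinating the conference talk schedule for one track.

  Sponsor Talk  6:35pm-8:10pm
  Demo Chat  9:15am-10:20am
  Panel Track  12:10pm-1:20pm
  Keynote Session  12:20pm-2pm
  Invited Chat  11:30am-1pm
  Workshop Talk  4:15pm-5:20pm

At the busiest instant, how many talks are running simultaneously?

Sweep the timeline, counting +1 at each start and −1 at each end (ends before starts at a tie):
9:15am start Demo Chat → 1
10:20am end Demo Chat → 0
11:30am start Invited Chat → 1
12:10pm start Panel Track → 2
12:20pm start Keynote Session → 3
1pm end Invited Chat → 2
1:20pm end Panel Track → 1
2pm end Keynote Session → 0
4:15pm start Workshop Talk → 1
5:20pm end Workshop Talk → 0
6:35pm start Sponsor Talk → 1
8:10pm end Sponsor Talk → 0
Peak is 3, at 12:20pm (Invited Chat, Keynote Session, Panel Track).

3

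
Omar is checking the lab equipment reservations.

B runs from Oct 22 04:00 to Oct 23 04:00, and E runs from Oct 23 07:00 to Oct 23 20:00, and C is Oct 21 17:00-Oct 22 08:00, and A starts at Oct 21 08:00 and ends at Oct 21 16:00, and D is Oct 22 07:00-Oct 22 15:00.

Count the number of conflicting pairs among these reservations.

Sorted by start: A, C, B, D, E.
C starts after A ends — done with A.
B starts before C ends → C and B overlap.
D starts before C ends → C and D overlap.
E starts after C ends.
D starts before B ends → B and D overlap.
E starts after B ends.
E starts after D ends.
Overlapping pairs: B & C, B & D, C & D — 3 in total.

3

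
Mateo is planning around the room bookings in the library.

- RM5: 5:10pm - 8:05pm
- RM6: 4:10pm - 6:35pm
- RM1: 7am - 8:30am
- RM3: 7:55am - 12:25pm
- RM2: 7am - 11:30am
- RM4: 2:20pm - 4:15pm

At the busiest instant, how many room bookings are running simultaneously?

Sort all start/end points and keep a running count:
7am start RM1 → 1
7am start RM2 → 2
7:55am start RM3 → 3
8:30am end RM1 → 2
11:30am end RM2 → 1
12:25pm end RM3 → 0
2:20pm start RM4 → 1
4:10pm start RM6 → 2
4:15pm end RM4 → 1
5:10pm start RM5 → 2
6:35pm end RM6 → 1
8:05pm end RM5 → 0
Peak is 3, at 7:55am (RM1, RM2, RM3).

3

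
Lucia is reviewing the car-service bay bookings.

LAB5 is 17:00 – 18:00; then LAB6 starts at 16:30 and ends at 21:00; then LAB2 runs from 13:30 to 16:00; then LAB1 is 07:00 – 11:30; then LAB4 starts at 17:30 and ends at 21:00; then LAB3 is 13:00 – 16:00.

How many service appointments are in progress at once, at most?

Walk through starts and ends in time order (an end at T is processed before a start at T):
07:00 start LAB1 → 1
11:30 end LAB1 → 0
13:00 start LAB3 → 1
13:30 start LAB2 → 2
16:00 end LAB2 → 1
16:00 end LAB3 → 0
16:30 start LAB6 → 1
17:00 start LAB5 → 2
17:30 start LAB4 → 3
18:00 end LAB5 → 2
21:00 end LAB4 → 1
21:00 end LAB6 → 0
Peak is 3, at 17:30 (LAB4, LAB5, LAB6).

3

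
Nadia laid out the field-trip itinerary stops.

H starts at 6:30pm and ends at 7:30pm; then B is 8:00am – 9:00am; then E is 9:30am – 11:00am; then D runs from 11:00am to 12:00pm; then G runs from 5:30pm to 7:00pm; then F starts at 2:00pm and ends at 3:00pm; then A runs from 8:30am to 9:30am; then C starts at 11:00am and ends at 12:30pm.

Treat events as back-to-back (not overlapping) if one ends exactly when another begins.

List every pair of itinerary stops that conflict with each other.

Sorted by start: B, A, E, C, D, F, G, H.
A starts before B ends → B and A overlap.
E starts after B ends, so B has no further overlaps.
E starts exactly when A ends (back-to-back, no overlap), so A has no further overlaps.
C starts exactly when E ends (back-to-back, no overlap), so E has no further overlaps.
D starts before C ends → C and D overlap.
F starts after C ends, so C has no further overlaps.
F starts after D ends, so D has no further overlaps.
G starts after F ends, so F has no further overlaps.
H starts before G ends → G and H overlap.

A & B, C & D, G & H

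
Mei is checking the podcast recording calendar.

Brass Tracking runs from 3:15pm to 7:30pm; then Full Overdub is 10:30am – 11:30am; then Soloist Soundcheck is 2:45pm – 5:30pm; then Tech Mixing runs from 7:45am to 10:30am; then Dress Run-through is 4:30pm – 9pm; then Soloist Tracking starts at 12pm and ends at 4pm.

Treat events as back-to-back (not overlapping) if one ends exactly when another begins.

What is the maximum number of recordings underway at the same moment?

Sweep the timeline, counting +1 at each start and −1 at each end (ends before starts at a tie):
7:45am start Tech Mixing → 1
10:30am end Tech Mixing → 0
10:30am start Full Overdub → 1
11:30am end Full Overdub → 0
12pm start Soloist Tracking → 1
2:45pm start Soloist Soundcheck → 2
3:15pm start Brass Tracking → 3
4pm end Soloist Tracking → 2
4:30pm start Dress Run-through → 3
5:30pm end Soloist Soundcheck → 2
7:30pm end Brass Tracking → 1
9pm end Dress Run-through → 0
Peak is 3, at 3:15pm (Brass Tracking, Soloist Soundcheck, Soloist Tracking).

3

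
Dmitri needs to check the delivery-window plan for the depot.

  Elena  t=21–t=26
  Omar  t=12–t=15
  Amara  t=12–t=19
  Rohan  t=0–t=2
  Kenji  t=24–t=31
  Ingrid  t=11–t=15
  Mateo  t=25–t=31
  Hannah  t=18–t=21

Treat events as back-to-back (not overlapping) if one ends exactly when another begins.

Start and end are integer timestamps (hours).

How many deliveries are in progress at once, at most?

3

Sort all start/end points and keep a running count:
t=0 start Rohan → 1
t=2 end Rohan → 0
t=11 start Ingrid → 1
t=12 start Amara → 2
t=12 start Omar → 3
t=15 end Ingrid → 2
t=15 end Omar → 1
t=18 start Hannah → 2
t=19 end Amara → 1
t=21 end Hannah → 0
t=21 start Elena → 1
t=24 start Kenji → 2
t=25 start Mateo → 3
t=26 end Elena → 2
t=31 end Kenji → 1
t=31 end Mateo → 0
Peak is 3, at t=12 (Amara, Ingrid, Omar).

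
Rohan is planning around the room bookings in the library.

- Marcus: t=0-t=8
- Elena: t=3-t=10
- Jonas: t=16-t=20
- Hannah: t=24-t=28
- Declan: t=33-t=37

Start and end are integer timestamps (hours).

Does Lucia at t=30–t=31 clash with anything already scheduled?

No — it doesn't clash with anything

Marcus: ends t=8 at or before Lucia starts t=30 → clear.
Elena: ends t=10 at or before Lucia starts t=30 → clear.
Jonas: ends t=20 at or before Lucia starts t=30 → clear.
Hannah: ends t=28 at or before Lucia starts t=30 → clear.
Declan: starts t=33 at or after Lucia ends t=31 → clear.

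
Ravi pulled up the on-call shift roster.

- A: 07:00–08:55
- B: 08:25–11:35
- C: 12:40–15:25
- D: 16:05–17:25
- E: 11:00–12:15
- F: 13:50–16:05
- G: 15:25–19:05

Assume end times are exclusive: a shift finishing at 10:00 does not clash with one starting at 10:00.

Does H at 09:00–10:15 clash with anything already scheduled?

Yes — it overlaps B

A: ends 08:55 at or before H starts 09:00 → clear.
B: starts 08:25 before H ends 10:15, and ends 11:35 after H starts 09:00 → overlap.
E: starts 11:00 at or after H ends 10:15 → clear.
C: starts 12:40 at or after H ends 10:15 → clear.
F: starts 13:50 at or after H ends 10:15 → clear.
G: starts 15:25 at or after H ends 10:15 → clear.
D: starts 16:05 at or after H ends 10:15 → clear.
H overlaps B.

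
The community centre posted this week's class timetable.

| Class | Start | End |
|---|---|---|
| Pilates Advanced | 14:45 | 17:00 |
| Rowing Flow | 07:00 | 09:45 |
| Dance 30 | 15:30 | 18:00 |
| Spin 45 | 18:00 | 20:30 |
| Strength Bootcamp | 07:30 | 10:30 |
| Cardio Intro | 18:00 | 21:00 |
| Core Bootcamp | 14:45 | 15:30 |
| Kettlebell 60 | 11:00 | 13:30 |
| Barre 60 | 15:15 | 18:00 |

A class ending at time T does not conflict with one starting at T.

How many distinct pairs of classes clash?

Two intervals overlap when each starts before the other ends.
Sorted by start: Rowing Flow, Strength Bootcamp, Kettlebell 60, Pilates Advanced, Core Bootcamp, Barre 60, Dance 30, Spin 45, Cardio Intro.
Strength Bootcamp starts before Rowing Flow ends → Rowing Flow and Strength Bootcamp overlap.
Kettlebell 60 starts after Rowing Flow ends; Rowing Flow is clear from here.
Kettlebell 60 starts after Strength Bootcamp ends; Strength Bootcamp is clear from here.
Pilates Advanced starts after Kettlebell 60 ends; Kettlebell 60 is clear from here.
Core Bootcamp starts before Pilates Advanced ends → Pilates Advanced and Core Bootcamp overlap.
Barre 60 starts before Pilates Advanced ends → Pilates Advanced and Barre 60 overlap.
Dance 30 starts before Pilates Advanced ends → Pilates Advanced and Dance 30 overlap.
Spin 45 starts after Pilates Advanced ends; Pilates Advanced is clear from here.
Barre 60 starts before Core Bootcamp ends → Core Bootcamp and Barre 60 overlap.
Dance 30 starts exactly when Core Bootcamp ends (back-to-back, no overlap); Core Bootcamp is clear from here.
Dance 30 starts before Barre 60 ends → Barre 60 and Dance 30 overlap.
Spin 45 starts exactly when Barre 60 ends (back-to-back, no overlap); Barre 60 is clear from here.
Spin 45 starts exactly when Dance 30 ends (back-to-back, no overlap); Dance 30 is clear from here.
Cardio Intro starts before Spin 45 ends → Spin 45 and Cardio Intro overlap.
Overlapping pairs: Barre 60 & Core Bootcamp, Barre 60 & Dance 30, Barre 60 & Pilates Advanced, Cardio Intro & Spin 45, Core Bootcamp & Pilates Advanced, Dance 30 & Pilates Advanced, Rowing Flow & Strength Bootcamp — 7 in total.

7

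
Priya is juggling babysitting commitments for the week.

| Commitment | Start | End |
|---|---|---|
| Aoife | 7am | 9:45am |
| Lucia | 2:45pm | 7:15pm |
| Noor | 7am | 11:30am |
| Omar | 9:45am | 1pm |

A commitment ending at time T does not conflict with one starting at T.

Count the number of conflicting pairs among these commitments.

Sorted by start: Noor, Aoife, Omar, Lucia.
Aoife starts before Noor ends → Noor and Aoife overlap.
Omar starts before Noor ends → Noor and Omar overlap.
Lucia starts after Noor ends.
Omar starts exactly when Aoife ends (back-to-back, no overlap), so Aoife has no further overlaps.
Lucia starts after Omar ends.
Overlapping pairs: Aoife & Noor, Noor & Omar — 2 in total.

2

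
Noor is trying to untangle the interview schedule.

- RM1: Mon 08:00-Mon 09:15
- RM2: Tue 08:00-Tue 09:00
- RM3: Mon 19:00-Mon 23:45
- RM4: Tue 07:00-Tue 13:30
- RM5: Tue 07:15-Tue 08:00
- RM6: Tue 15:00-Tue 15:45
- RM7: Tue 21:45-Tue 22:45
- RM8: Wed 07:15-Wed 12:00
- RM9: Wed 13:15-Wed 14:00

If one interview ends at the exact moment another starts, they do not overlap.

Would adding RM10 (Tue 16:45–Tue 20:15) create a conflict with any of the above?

No — it doesn't clash with anything

RM1: ends Mon 09:15 at or before RM10 starts Tue 16:45 → clear.
RM3: ends Mon 23:45 at or before RM10 starts Tue 16:45 → clear.
RM4: ends Tue 13:30 at or before RM10 starts Tue 16:45 → clear.
RM5: ends Tue 08:00 at or before RM10 starts Tue 16:45 → clear.
RM2: ends Tue 09:00 at or before RM10 starts Tue 16:45 → clear.
RM6: ends Tue 15:45 at or before RM10 starts Tue 16:45 → clear.
RM7: starts Tue 21:45 at or after RM10 ends Tue 20:15 → clear.
RM8: starts Wed 07:15 at or after RM10 ends Tue 20:15 → clear.
RM9: starts Wed 13:15 at or after RM10 ends Tue 20:15 → clear.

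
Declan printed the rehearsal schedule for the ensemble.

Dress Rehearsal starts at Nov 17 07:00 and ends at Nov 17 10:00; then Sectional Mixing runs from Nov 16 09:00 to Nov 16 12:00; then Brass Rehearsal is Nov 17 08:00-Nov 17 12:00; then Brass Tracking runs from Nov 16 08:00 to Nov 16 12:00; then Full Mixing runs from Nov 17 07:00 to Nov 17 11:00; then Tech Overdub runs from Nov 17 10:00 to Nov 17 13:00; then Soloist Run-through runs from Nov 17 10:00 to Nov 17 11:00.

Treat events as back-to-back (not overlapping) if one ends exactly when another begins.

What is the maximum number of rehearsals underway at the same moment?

4

Walk through starts and ends in time order (an end at T is processed before a start at T):
Nov 16 08:00 start Brass Tracking → 1
Nov 16 09:00 start Sectional Mixing → 2
Nov 16 12:00 end Brass Tracking → 1
Nov 16 12:00 end Sectional Mixing → 0
Nov 17 07:00 start Dress Rehearsal → 1
Nov 17 07:00 start Full Mixing → 2
Nov 17 08:00 start Brass Rehearsal → 3
Nov 17 10:00 end Dress Rehearsal → 2
Nov 17 10:00 start Soloist Run-through → 3
Nov 17 10:00 start Tech Overdub → 4
Nov 17 11:00 end Full Mixing → 3
Nov 17 11:00 end Soloist Run-through → 2
Nov 17 12:00 end Brass Rehearsal → 1
Nov 17 13:00 end Tech Overdub → 0
Peak is 4, at Nov 17 10:00 (Brass Rehearsal, Full Mixing, Soloist Run-through, Tech Overdub).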